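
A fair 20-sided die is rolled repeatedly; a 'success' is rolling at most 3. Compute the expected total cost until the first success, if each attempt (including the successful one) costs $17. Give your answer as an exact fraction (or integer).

340/3 dollars

E[#attempts] = 1/p = 20/3; E[cost] = 17·20/3 = 340/3.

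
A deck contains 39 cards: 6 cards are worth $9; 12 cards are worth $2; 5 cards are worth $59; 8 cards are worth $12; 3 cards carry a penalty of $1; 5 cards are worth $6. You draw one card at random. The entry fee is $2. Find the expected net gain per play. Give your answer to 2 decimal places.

E[payout] = (6/39)·9 + (12/39)·2 + (5/39)·59 + (8/39)·12 + (3/39)·(-1) + (5/39)·6 = 496/39
Expected profit = 496/39 − 2 = 418/39 ≈ $10.72

$10.72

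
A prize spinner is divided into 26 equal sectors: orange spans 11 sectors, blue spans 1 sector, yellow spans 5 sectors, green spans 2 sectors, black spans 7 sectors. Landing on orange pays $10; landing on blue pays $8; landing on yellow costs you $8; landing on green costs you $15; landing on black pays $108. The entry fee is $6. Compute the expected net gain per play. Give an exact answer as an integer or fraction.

324/13 dollars

E[payout] = (11/26)·10 + (1/26)·8 + (5/26)·(-8) + (2/26)·(-15) + (7/26)·108 = 402/13
Expected profit = 402/13 − 6 = 324/13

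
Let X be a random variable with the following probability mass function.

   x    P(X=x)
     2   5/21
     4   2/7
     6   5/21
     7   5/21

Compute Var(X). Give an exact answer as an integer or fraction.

520/147

E[X] = (5/21)·2 + (2/7)·4 + (5/21)·6 + (5/21)·7 = 33/7
E[X²] = (5/21)·4 + (2/7)·16 + (5/21)·36 + (5/21)·49 = 541/21
Var(X) = 541/21 − (33/7)² = 520/147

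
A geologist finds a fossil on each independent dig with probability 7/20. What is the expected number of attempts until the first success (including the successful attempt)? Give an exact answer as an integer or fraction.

20/7

For a geometric distribution, E[trials] = 1/p = 1/(7/20) = 20/7.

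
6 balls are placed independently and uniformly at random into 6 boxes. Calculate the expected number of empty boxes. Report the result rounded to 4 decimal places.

2.0094

Let Xⱼ=1 if box j is empty. P(Xⱼ=1) = ((6-1)/6)^6 = 15625/46656.
By linearity, E[#empty] = 6·15625/46656 = 15625/7776.
≈ 2.0094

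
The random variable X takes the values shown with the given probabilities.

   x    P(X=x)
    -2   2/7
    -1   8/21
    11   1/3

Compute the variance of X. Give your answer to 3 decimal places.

E[X] = (2/7)·(-2) + (8/21)·(-1) + (1/3)·11 = 19/7
E[X²] = (2/7)·4 + (8/21)·1 + (1/3)·121 = 293/7
Var(X) = 293/7 − (19/7)² = 1690/49 ≈ 34.490

34.490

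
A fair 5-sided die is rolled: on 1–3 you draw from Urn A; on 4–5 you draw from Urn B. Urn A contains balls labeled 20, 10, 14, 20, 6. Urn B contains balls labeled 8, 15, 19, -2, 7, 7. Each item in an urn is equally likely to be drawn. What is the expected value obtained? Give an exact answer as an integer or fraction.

E[X | Urn A] = (20 + 10 + 14 + 20 + 6)/5 = 14
E[X | Urn B] = (8 + 15 + 19 − 2 + 7 + 7)/6 = 9
E[X] = (3/5)·14 + (2/5)·9 = 12

12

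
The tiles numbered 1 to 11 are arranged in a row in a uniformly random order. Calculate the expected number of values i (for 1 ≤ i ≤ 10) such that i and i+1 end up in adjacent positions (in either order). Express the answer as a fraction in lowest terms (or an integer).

20/11

For each i ∈ {1,…,10}, let Xᵢ = 1 if i and i+1 are adjacent. P(Xᵢ=1) = 2·(11−1)!/11! = 2/11.
By linearity, E[ΣXᵢ] = (10)·(2/11) = 20/11.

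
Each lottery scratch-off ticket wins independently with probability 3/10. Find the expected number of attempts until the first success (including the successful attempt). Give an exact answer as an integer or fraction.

For a geometric distribution, E[trials] = 1/p = 1/(3/10) = 10/3.

10/3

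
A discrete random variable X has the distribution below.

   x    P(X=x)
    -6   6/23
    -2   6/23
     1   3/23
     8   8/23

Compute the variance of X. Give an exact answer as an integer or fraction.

17004/529

E[X] = (6/23)·(-6) + (6/23)·(-2) + (3/23)·1 + (8/23)·8 = 19/23
E[X²] = (6/23)·36 + (6/23)·4 + (3/23)·1 + (8/23)·64 = 755/23
Var(X) = 755/23 − (19/23)² = 17004/529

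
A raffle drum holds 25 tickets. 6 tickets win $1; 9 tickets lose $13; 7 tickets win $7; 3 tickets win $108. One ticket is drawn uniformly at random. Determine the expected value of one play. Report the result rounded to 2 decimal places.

$10.48

E[payout] = (6/25)·1 + (9/25)·(-13) + (7/25)·7 + (3/25)·108 = 262/25
≈ $10.48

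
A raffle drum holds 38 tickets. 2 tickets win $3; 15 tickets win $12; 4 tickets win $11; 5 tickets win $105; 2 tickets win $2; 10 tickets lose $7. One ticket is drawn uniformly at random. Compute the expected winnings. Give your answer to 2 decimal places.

E[payout] = (2/38)·3 + (15/38)·12 + (4/38)·11 + (5/38)·105 + (2/38)·2 + (10/38)·(-7) = 689/38
≈ $18.13

$18.13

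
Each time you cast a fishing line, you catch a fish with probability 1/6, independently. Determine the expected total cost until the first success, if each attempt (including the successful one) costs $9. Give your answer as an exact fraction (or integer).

E[#attempts] = 1/p = 6; E[cost] = 9·6 = 54.

$54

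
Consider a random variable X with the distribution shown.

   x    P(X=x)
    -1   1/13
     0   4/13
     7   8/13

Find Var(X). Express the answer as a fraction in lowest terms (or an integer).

2084/169

E[X] = (1/13)·(-1) + (4/13)·0 + (8/13)·7 = 55/13
E[X²] = (1/13)·1 + (4/13)·0 + (8/13)·49 = 393/13
Var(X) = 393/13 − (55/13)² = 2084/169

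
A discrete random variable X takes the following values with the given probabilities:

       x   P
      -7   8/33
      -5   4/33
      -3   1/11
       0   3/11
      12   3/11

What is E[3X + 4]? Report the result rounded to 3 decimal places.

E[3x+4] = (8/33)·(-17) + (4/33)·(-11) + (1/11)·(-5) + (3/11)·4 + (3/11)·40
     = 67/11 ≈ 6.091

6.091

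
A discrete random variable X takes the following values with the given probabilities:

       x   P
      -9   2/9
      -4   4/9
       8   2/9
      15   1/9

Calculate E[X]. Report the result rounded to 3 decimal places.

E[X] = (2/9)·(-9) + (4/9)·(-4) + (2/9)·8 + (1/9)·15
     = -1/3 ≈ -0.333

-0.333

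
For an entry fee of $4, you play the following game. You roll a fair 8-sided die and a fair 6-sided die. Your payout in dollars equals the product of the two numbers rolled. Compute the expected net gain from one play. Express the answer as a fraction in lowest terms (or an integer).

47/4 dollars

Distribution of the product of the two numbers rolled: 1 w.p. 1/48, 2 w.p. 1/24, 3 w.p. 1/24, 4 w.p. 1/16, 5 w.p. 1/24, 6 w.p. 1/12, …
E[payout] = (1/48)·1 + (1/24)·2 + (1/24)·3 + (1/16)·4 + (1/24)·5 + (1/12)·6 + (1/48)·7 + (1/16)·8 + (1/48)·9 + (1/24)·10 + (1/12)·12 + (1/48)·14 + (1/24)·15 + (1/24)·16 + (1/24)·18 + (1/24)·20 + (1/48)·21 + (1/16)·24 + (1/48)·25 + (1/48)·28 + (1/24)·30 + (1/48)·32 + (1/48)·35 + (1/48)·36 + (1/48)·40 + (1/48)·42 + (1/48)·48 = 63/4
Expected profit = 63/4 − 4 = 47/4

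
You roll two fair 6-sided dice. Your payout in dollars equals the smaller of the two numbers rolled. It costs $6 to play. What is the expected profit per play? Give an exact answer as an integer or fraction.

-125/36 dollars

Distribution of the smaller of the two numbers rolled: 1 w.p. 11/36, 2 w.p. 1/4, 3 w.p. 7/36, 4 w.p. 5/36, 5 w.p. 1/12, 6 w.p. 1/36
E[payout] = (11/36)·1 + (1/4)·2 + (7/36)·3 + (5/36)·4 + (1/12)·5 + (1/36)·6 = 91/36
Expected profit = 91/36 − 6 = -125/36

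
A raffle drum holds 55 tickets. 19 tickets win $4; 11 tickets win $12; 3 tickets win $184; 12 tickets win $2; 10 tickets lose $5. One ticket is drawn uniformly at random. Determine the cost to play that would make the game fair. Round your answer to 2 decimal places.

E[payout] = (19/55)·4 + (11/55)·12 + (3/55)·184 + (12/55)·2 + (10/55)·(-5) = 734/55
Fair fee = E[payout] = 734/55 ≈ $13.35

$13.35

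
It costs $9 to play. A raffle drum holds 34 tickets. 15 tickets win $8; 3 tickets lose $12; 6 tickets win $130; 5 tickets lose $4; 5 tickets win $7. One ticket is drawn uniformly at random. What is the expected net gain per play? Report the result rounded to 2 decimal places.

$16.85

E[payout] = (15/34)·8 + (3/34)·(-12) + (6/34)·130 + (5/34)·(-4) + (5/34)·7 = 879/34
Expected profit = 879/34 − 9 = 573/34 ≈ $16.85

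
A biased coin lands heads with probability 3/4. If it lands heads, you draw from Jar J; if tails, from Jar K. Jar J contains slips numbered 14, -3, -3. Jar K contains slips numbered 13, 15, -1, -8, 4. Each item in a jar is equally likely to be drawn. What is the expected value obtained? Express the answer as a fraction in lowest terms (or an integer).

63/20

E[X | Jar J] = (14 − 3 − 3)/3 = 8/3
E[X | Jar K] = (13 + 15 − 1 − 8 + 4)/5 = 23/5
E[X] = (3/4)·8/3 + (1/4)·23/5 = 63/20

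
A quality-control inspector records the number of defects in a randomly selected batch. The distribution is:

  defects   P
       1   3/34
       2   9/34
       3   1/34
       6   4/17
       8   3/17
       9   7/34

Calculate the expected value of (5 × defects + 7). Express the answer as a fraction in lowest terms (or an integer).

1153/34

E[5x+7] = (3/34)·12 + (9/34)·17 + (1/34)·22 + (4/17)·37 + (3/17)·47 + (7/34)·52
     = 1153/34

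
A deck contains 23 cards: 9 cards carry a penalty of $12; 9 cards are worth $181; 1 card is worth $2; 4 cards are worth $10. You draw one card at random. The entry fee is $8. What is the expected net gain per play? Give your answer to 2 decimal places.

$59.96

E[payout] = (9/23)·(-12) + (9/23)·181 + (1/23)·2 + (4/23)·10 = 1563/23
Expected profit = 1563/23 − 8 = 1379/23 ≈ $59.96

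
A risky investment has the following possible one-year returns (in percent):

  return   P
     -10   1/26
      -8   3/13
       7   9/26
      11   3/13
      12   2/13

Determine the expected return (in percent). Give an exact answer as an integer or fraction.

E[X] = (1/26)·(-10) + (3/13)·(-8) + (9/26)·7 + (3/13)·11 + (2/13)·12
     = 119/26

119/26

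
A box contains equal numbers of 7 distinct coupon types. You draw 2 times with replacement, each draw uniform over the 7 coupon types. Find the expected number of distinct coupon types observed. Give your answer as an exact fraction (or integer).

Let Xⱼ=1 if type j appears at least once. P(Xⱼ=1) = 1 − ((7−1)/7)^2 = 13/49.
E[#distinct] = 7·13/49 = 13/7.

13/7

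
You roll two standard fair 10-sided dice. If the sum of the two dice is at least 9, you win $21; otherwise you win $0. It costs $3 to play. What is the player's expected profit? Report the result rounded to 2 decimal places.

E[payout] = (7/25)·0 + (18/25)·21 = 378/25
Expected profit = 378/25 − 3 = 303/25 ≈ $12.12

$12.12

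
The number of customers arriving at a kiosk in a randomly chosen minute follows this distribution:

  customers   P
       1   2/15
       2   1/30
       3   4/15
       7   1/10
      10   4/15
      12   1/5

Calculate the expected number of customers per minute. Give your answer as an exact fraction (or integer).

E[X] = (2/15)·1 + (1/30)·2 + (4/15)·3 + (1/10)·7 + (4/15)·10 + (1/5)·12
     = 203/30

203/30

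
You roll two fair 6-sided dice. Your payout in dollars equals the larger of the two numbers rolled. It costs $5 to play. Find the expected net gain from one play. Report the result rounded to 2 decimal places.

Distribution of the larger of the two numbers rolled: 1 w.p. 1/36, 2 w.p. 1/12, 3 w.p. 5/36, 4 w.p. 7/36, 5 w.p. 1/4, 6 w.p. 11/36
E[payout] = (1/36)·1 + (1/12)·2 + (5/36)·3 + (7/36)·4 + (1/4)·5 + (11/36)·6 = 161/36
Expected profit = 161/36 − 5 = -19/36 ≈ -$0.53

-$0.53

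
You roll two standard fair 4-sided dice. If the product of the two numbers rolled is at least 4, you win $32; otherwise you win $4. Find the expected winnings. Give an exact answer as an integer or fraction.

E[payout] = (5/16)·4 + (11/16)·32 = 93/4

93/4 dollars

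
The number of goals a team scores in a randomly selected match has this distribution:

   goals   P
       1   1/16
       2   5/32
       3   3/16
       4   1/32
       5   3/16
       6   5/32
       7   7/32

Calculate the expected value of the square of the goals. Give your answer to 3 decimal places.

E[X²] = (1/16)·1 + (5/32)·4 + (3/16)·9 + (1/32)·16 + (3/16)·25 + (5/32)·36 + (7/32)·49
     = 765/32 ≈ 23.906

23.906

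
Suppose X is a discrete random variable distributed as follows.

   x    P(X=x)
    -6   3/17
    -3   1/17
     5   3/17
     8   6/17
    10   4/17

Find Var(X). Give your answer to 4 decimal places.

E[X] = (3/17)·(-6) + (1/17)·(-3) + (3/17)·5 + (6/17)·8 + (4/17)·10 = 82/17
E[X²] = (3/17)·36 + (1/17)·9 + (3/17)·25 + (6/17)·64 + (4/17)·100 = 976/17
Var(X) = 976/17 − (82/17)² = 9868/289 ≈ 34.1453

34.1453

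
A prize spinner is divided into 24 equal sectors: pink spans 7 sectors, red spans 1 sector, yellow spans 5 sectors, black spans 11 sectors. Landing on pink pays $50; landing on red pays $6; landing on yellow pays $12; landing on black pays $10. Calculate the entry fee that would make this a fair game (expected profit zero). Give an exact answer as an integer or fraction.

E[payout] = (7/24)·50 + (1/24)·6 + (5/24)·12 + (11/24)·10 = 263/12
Fair fee = E[payout] = 263/12

263/12 dollars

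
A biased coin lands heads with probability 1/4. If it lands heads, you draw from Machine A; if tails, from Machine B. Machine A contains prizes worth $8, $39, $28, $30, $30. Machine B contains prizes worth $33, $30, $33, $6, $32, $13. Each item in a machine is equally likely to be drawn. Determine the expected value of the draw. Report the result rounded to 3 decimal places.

$25.125

E[X | Machine A] = (8 + 39 + 28 + 30 + 30)/5 = 27
E[X | Machine B] = (33 + 30 + 33 + 6 + 32 + 13)/6 = 49/2
E[X] = (1/4)·27 + (3/4)·49/2 = 201/8 ≈ 25.125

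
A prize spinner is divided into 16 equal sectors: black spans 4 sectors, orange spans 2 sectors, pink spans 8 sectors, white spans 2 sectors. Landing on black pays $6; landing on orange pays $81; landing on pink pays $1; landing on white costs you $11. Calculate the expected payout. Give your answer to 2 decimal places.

$10.75

E[payout] = (4/16)·6 + (2/16)·81 + (8/16)·1 + (2/16)·(-11) = 43/4
≈ $10.75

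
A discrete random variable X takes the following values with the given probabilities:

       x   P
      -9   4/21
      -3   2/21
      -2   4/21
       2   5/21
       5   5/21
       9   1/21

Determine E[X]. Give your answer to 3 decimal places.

-0.286

E[X] = (4/21)·(-9) + (2/21)·(-3) + (4/21)·(-2) + (5/21)·2 + (5/21)·5 + (1/21)·9
     = -2/7 ≈ -0.286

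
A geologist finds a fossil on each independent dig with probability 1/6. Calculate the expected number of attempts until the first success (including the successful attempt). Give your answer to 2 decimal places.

6.00

For a geometric distribution, E[trials] = 1/p = 1/(1/6) = 6.
≈ 6.00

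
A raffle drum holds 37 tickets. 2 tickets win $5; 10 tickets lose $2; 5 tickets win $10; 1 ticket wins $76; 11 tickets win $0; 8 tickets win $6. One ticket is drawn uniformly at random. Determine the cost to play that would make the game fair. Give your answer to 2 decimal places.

$4.43

E[payout] = (2/37)·5 + (10/37)·(-2) + (5/37)·10 + (1/37)·76 + (11/37)·0 + (8/37)·6 = 164/37
Fair fee = E[payout] = 164/37 ≈ $4.43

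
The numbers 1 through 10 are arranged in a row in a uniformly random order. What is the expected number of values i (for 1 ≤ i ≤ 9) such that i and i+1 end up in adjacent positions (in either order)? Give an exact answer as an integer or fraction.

For each i ∈ {1,…,9}, let Xᵢ = 1 if i and i+1 are adjacent. P(Xᵢ=1) = 2·(10−1)!/10! = 2/10.
By linearity, E[ΣXᵢ] = (9)·(2/10) = 9/5.

9/5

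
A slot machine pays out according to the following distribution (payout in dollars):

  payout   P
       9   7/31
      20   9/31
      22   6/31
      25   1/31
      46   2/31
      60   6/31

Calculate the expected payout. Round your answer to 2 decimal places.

E[X] = (7/31)·9 + (9/31)·20 + (6/31)·22 + (1/31)·25 + (2/31)·46 + (6/31)·60
     = 852/31 ≈ 27.48

$27.48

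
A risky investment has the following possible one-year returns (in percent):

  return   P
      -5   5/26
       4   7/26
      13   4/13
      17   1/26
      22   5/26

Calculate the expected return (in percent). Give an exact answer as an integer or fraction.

E[X] = (5/26)·(-5) + (7/26)·4 + (4/13)·13 + (1/26)·17 + (5/26)·22
     = 9

9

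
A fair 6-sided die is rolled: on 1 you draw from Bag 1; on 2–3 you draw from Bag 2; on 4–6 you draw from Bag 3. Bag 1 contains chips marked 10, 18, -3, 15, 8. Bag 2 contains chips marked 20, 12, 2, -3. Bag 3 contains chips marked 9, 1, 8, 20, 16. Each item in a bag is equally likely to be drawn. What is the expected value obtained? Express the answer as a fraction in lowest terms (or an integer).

115/12

E[X | Bag 1] = (10 + 18 − 3 + 15 + 8)/5 = 48/5
E[X | Bag 2] = (20 + 12 + 2 − 3)/4 = 31/4
E[X | Bag 3] = (9 + 1 + 8 + 20 + 16)/5 = 54/5
E[X] = (1/6)·48/5 + (1/3)·31/4 + (1/2)·54/5 = 115/12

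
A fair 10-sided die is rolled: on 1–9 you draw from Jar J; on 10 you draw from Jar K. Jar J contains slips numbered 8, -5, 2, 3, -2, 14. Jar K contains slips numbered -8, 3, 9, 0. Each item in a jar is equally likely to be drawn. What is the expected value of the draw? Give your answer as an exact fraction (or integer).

31/10

E[X | Jar J] = (8 − 5 + 2 + 3 − 2 + 14)/6 = 10/3
E[X | Jar K] = (-8 + 3 + 9 + 0)/4 = 1
E[X] = (9/10)·10/3 + (1/10)·1 = 31/10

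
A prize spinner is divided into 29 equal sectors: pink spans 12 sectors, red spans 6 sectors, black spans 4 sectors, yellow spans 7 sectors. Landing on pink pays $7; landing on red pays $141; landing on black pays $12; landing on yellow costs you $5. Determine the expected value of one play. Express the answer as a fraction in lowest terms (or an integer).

E[payout] = (12/29)·7 + (6/29)·141 + (4/29)·12 + (7/29)·(-5) = 943/29

943/29 dollars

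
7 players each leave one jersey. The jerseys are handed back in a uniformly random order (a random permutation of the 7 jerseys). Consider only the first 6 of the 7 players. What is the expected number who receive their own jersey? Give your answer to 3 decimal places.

Let Xᵢ = 1 if person i gets their own jersey. For each i, P(Xᵢ=1) = 1/7.
By linearity of expectation, E[X₁+…+X_6] = 6·(1/7) = 6/7.
≈ 0.857

0.857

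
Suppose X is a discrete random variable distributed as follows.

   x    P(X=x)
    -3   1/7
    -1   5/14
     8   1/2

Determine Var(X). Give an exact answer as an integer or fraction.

E[X] = (1/7)·(-3) + (5/14)·(-1) + (1/2)·8 = 45/14
E[X²] = (1/7)·9 + (5/14)·1 + (1/2)·64 = 471/14
Var(X) = 471/14 − (45/14)² = 4569/196

4569/196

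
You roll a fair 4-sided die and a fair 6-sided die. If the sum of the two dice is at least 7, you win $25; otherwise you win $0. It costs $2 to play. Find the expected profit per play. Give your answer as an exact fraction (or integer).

E[payout] = (7/12)·0 + (5/12)·25 = 125/12
Expected profit = 125/12 − 2 = 101/12

101/12 dollars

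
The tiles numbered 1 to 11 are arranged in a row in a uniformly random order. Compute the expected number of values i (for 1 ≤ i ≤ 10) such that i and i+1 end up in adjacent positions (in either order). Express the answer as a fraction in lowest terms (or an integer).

For each i ∈ {1,…,10}, let Xᵢ = 1 if i and i+1 are adjacent. P(Xᵢ=1) = 2·(11−1)!/11! = 2/11.
By linearity, E[ΣXᵢ] = (10)·(2/11) = 20/11.

20/11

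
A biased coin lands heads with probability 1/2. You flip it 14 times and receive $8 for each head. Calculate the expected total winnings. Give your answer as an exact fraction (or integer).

$56

E[#heads] = 14·1/2 = 7 (linearity over flips).
E[winnings] = 8·7 = 56.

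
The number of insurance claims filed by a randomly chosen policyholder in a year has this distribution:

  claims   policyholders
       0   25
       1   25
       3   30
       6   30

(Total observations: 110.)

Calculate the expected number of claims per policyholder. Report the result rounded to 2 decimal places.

2.68

Total = 110, so P(claims=0) = 25/110, etc.
E[X] = (5/22)·0 + (5/22)·1 + (3/11)·3 + (3/11)·6
     = 59/22 ≈ 2.68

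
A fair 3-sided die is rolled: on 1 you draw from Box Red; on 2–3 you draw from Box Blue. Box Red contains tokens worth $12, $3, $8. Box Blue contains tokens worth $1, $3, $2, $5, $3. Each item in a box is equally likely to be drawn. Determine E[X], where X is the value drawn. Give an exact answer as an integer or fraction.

199/45 dollars

E[X | Box Red] = (12 + 3 + 8)/3 = 23/3
E[X | Box Blue] = (1 + 3 + 2 + 5 + 3)/5 = 14/5
E[X] = (1/3)·23/3 + (2/3)·14/5 = 199/45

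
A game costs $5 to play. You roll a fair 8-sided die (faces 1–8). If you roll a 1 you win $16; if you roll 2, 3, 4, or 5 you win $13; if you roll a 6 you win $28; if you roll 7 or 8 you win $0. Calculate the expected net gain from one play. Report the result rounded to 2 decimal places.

$7.00

E[payout] = (1/4)·0 + (1/2)·13 + (1/8)·16 + (1/8)·28 = 12
Expected profit = 12 − 5 = 7 ≈ $7.00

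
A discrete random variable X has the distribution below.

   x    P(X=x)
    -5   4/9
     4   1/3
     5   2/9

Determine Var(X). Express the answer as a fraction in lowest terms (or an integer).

1778/81

E[X] = (4/9)·(-5) + (1/3)·4 + (2/9)·5 = 2/9
E[X²] = (4/9)·25 + (1/3)·16 + (2/9)·25 = 22
Var(X) = 22 − (2/9)² = 1778/81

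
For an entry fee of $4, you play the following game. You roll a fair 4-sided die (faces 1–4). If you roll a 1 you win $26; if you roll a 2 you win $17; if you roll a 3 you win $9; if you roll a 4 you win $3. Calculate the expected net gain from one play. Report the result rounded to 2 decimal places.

$9.75

E[payout] = (1/4)·3 + (1/4)·9 + (1/4)·17 + (1/4)·26 = 55/4
Expected profit = 55/4 − 4 = 39/4 ≈ $9.75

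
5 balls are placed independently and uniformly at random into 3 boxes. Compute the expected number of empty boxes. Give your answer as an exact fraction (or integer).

32/81

Let Xⱼ=1 if box j is empty. P(Xⱼ=1) = ((3-1)/3)^5 = 32/243.
By linearity, E[#empty] = 3·32/243 = 32/81.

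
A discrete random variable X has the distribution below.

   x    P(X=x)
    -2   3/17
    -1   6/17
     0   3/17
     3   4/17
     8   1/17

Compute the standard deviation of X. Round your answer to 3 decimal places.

E[X] = 8/17, E[X²] = 118/17
Var(X) = E[X²] − (E[X])² = 118/17 − 64/289 = 1942/289
SD(X) = √(1942/289) ≈ 2.592

2.592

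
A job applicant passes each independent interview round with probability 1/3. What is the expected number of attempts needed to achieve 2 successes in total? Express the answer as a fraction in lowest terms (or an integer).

6

By linearity (sum of 2 independent geometric waits), E[trials] = 2/p = 2/(1/3) = 6.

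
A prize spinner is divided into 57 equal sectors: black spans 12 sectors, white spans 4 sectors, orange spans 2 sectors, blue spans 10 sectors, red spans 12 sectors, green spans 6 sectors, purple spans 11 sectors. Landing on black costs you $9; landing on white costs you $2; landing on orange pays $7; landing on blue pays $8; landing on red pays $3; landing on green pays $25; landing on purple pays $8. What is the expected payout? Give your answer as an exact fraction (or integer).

E[payout] = (12/57)·(-9) + (4/57)·(-2) + (2/57)·7 + (10/57)·8 + (12/57)·3 + (6/57)·25 + (11/57)·8 = 84/19

84/19 dollars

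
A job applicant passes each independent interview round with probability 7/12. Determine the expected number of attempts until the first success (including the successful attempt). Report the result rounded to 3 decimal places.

1.714

For a geometric distribution, E[trials] = 1/p = 1/(7/12) = 12/7.
≈ 1.714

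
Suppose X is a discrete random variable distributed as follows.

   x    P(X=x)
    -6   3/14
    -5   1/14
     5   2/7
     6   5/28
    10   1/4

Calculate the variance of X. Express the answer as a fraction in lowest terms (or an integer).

E[X] = (3/14)·(-6) + (1/14)·(-5) + (2/7)·5 + (5/28)·6 + (1/4)·10 = 47/14
E[X²] = (3/14)·36 + (1/14)·25 + (2/7)·25 + (5/28)·36 + (1/4)·100 = 673/14
Var(X) = 673/14 − (47/14)² = 7213/196

7213/196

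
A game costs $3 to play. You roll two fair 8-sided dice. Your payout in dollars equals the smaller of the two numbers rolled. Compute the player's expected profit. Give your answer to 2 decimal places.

$0.19

Distribution of the smaller of the two numbers rolled: 1 w.p. 15/64, 2 w.p. 13/64, 3 w.p. 11/64, 4 w.p. 9/64, 5 w.p. 7/64, 6 w.p. 5/64, …
E[payout] = (15/64)·1 + (13/64)·2 + (11/64)·3 + (9/64)·4 + (7/64)·5 + (5/64)·6 + (3/64)·7 + (1/64)·8 = 51/16
Expected profit = 51/16 − 3 = 3/16 ≈ $0.19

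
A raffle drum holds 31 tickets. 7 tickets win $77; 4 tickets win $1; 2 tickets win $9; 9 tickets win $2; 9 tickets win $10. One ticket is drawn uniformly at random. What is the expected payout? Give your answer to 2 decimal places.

$21.58

E[payout] = (7/31)·77 + (4/31)·1 + (2/31)·9 + (9/31)·2 + (9/31)·10 = 669/31
≈ $21.58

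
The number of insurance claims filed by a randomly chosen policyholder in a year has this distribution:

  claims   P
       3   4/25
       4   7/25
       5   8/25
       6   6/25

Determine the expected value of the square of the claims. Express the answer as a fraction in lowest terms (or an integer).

564/25

E[X²] = (4/25)·9 + (7/25)·16 + (8/25)·25 + (6/25)·36
     = 564/25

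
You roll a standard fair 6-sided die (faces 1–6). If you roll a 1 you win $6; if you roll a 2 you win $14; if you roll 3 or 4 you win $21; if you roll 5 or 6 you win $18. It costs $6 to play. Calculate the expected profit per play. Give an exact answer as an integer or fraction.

31/3 dollars

E[payout] = (1/6)·6 + (1/6)·14 + (1/3)·18 + (1/3)·21 = 49/3
Expected profit = 49/3 − 6 = 31/3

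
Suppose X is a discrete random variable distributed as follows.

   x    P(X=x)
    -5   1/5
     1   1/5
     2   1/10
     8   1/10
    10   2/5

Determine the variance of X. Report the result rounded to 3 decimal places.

34.360

E[X] = (1/5)·(-5) + (1/5)·1 + (1/10)·2 + (1/10)·8 + (2/5)·10 = 21/5
E[X²] = (1/5)·25 + (1/5)·1 + (1/10)·4 + (1/10)·64 + (2/5)·100 = 52
Var(X) = 52 − (21/5)² = 859/25 ≈ 34.360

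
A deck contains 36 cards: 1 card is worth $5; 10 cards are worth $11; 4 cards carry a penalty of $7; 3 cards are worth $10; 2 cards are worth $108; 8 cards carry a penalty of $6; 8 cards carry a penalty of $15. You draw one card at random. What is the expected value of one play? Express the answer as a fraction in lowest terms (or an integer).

E[payout] = (1/36)·5 + (10/36)·11 + (4/36)·(-7) + (3/36)·10 + (2/36)·108 + (8/36)·(-6) + (8/36)·(-15) = 55/12

55/12 dollars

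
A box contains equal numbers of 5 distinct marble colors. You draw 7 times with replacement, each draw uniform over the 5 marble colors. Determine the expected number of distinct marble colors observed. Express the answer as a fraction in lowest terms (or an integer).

61741/15625

Let Xⱼ=1 if type j appears at least once. P(Xⱼ=1) = 1 − ((5−1)/5)^7 = 61741/78125.
E[#distinct] = 5·61741/78125 = 61741/15625.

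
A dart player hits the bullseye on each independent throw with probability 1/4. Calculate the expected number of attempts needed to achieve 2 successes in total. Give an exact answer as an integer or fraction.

8

By linearity (sum of 2 independent geometric waits), E[trials] = 2/p = 2/(1/4) = 8.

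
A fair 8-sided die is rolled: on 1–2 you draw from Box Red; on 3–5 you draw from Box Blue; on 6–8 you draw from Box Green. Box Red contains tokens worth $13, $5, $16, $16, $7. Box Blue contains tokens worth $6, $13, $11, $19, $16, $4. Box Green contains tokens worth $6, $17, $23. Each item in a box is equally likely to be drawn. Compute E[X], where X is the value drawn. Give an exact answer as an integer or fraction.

E[X | Box Red] = (13 + 5 + 16 + 16 + 7)/5 = 57/5
E[X | Box Blue] = (6 + 13 + 11 + 19 + 16 + 4)/6 = 23/2
E[X | Box Green] = (6 + 17 + 23)/3 = 46/3
E[X] = (1/4)·57/5 + (3/8)·23/2 + (3/8)·46/3 = 1033/80

1033/80 dollars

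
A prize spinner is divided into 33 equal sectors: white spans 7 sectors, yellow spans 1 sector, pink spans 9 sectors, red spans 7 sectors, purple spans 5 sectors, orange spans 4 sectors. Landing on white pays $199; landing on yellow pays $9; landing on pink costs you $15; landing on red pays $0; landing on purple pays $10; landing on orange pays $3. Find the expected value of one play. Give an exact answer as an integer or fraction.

443/11 dollars

E[payout] = (7/33)·199 + (1/33)·9 + (9/33)·(-15) + (7/33)·0 + (5/33)·10 + (4/33)·3 = 443/11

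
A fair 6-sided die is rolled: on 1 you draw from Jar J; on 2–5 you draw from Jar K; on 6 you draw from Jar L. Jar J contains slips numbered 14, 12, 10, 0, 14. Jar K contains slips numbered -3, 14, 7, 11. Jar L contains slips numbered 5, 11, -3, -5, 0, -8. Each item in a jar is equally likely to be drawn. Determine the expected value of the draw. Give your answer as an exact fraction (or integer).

13/2

E[X | Jar J] = (14 + 12 + 10 + 0 + 14)/5 = 10
E[X | Jar K] = (-3 + 14 + 7 + 11)/4 = 29/4
E[X | Jar L] = (5 + 11 − 3 − 5 + 0 − 8)/6 = 0
E[X] = (1/6)·10 + (2/3)·29/4 + (1/6)·0 = 13/2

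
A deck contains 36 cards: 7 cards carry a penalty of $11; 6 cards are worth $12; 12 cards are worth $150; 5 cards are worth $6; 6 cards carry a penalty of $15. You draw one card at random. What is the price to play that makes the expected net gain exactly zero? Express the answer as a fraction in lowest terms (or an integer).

1735/36 dollars

E[payout] = (7/36)·(-11) + (6/36)·12 + (12/36)·150 + (5/36)·6 + (6/36)·(-15) = 1735/36
Fair fee = E[payout] = 1735/36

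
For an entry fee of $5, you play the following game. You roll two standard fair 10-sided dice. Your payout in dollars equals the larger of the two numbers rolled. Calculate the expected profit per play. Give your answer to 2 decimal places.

Distribution of the larger of the two numbers rolled: 1 w.p. 1/100, 2 w.p. 3/100, 3 w.p. 1/20, 4 w.p. 7/100, 5 w.p. 9/100, 6 w.p. 11/100, …
E[payout] = (1/100)·1 + (3/100)·2 + (1/20)·3 + (7/100)·4 + (9/100)·5 + (11/100)·6 + (13/100)·7 + (3/20)·8 + (17/100)·9 + (19/100)·10 = 143/20
Expected profit = 143/20 − 5 = 43/20 ≈ $2.15

$2.15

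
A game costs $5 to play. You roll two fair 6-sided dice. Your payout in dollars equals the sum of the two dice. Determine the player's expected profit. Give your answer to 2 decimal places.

$2.00

Distribution of the sum of the two dice: 2 w.p. 1/36, 3 w.p. 1/18, 4 w.p. 1/12, 5 w.p. 1/9, 6 w.p. 5/36, 7 w.p. 1/6, …
E[payout] = (1/36)·2 + (1/18)·3 + (1/12)·4 + (1/9)·5 + (5/36)·6 + (1/6)·7 + (5/36)·8 + (1/9)·9 + (1/12)·10 + (1/18)·11 + (1/36)·12 = 7
Expected profit = 7 − 5 = 2 ≈ $2.00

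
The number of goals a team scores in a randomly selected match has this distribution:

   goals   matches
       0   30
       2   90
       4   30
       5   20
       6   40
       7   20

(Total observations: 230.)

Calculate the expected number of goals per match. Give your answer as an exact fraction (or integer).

78/23

Total = 230, so P(goals=0) = 30/230, etc.
E[X] = (3/23)·0 + (9/23)·2 + (3/23)·4 + (2/23)·5 + (4/23)·6 + (2/23)·7
     = 78/23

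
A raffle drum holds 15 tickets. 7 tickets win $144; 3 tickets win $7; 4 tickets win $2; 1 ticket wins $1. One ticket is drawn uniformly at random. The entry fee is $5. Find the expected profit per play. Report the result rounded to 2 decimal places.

$64.20

E[payout] = (7/15)·144 + (3/15)·7 + (4/15)·2 + (1/15)·1 = 346/5
Expected profit = 346/5 − 5 = 321/5 ≈ $64.20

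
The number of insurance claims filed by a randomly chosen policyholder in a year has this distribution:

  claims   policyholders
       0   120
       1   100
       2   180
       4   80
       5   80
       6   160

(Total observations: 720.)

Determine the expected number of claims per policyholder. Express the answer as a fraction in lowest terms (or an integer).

107/36

Total = 720, so P(claims=0) = 120/720, etc.
E[X] = (1/6)·0 + (5/36)·1 + (1/4)·2 + (1/9)·4 + (1/9)·5 + (2/9)·6
     = 107/36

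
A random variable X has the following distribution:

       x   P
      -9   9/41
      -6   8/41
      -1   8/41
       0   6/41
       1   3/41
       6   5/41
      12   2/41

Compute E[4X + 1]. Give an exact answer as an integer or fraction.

-279/41

E[4x+1] = (9/41)·(-35) + (8/41)·(-23) + (8/41)·(-3) + (6/41)·1 + (3/41)·5 + (5/41)·25 + (2/41)·49
     = -279/41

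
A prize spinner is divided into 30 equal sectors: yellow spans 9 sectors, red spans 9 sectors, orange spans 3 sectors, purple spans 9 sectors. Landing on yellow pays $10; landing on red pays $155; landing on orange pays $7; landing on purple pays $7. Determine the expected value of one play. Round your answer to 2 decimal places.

E[payout] = (9/30)·10 + (9/30)·155 + (3/30)·7 + (9/30)·7 = 523/10
≈ $52.30

$52.30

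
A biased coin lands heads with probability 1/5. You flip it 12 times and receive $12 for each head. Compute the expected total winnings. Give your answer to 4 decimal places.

$28.8000

E[#heads] = 12·1/5 = 12/5 (linearity over flips).
E[winnings] = 12·12/5 = 144/5.
≈ 28.8000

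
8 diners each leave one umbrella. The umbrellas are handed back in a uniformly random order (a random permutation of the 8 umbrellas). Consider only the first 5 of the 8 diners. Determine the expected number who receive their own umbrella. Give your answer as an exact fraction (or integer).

5/8

Let Xᵢ = 1 if person i gets their own umbrella. For each i, P(Xᵢ=1) = 1/8.
By linearity of expectation, E[X₁+…+X_5] = 5·(1/8) = 5/8.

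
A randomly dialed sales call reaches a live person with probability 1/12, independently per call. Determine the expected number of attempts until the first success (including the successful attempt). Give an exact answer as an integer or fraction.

12

For a geometric distribution, E[trials] = 1/p = 1/(1/12) = 12.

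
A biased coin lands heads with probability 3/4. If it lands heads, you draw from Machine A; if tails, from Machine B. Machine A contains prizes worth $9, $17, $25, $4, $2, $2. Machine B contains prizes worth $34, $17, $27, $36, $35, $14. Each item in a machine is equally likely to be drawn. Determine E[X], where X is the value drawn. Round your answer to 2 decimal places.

E[X | Machine A] = (9 + 17 + 25 + 4 + 2 + 2)/6 = 59/6
E[X | Machine B] = (34 + 17 + 27 + 36 + 35 + 14)/6 = 163/6
E[X] = (3/4)·59/6 + (1/4)·163/6 = 85/6 ≈ 14.17

$14.17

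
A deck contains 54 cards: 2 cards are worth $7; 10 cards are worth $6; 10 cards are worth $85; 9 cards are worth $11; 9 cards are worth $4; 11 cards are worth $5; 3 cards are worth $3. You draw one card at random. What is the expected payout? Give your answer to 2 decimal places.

E[payout] = (2/54)·7 + (10/54)·6 + (10/54)·85 + (9/54)·11 + (9/54)·4 + (11/54)·5 + (3/54)·3 = 1123/54
≈ $20.80

$20.80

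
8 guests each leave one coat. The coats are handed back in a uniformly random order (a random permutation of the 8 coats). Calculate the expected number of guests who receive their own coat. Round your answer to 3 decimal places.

Let Xᵢ = 1 if person i gets their own coat. For each i, P(Xᵢ=1) = 1/8.
By linearity of expectation, E[X₁+…+X_8] = 8·(1/8) = 1.
≈ 1.000

1.000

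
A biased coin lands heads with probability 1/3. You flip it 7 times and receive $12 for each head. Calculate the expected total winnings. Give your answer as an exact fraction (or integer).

$28

E[#heads] = 7·1/3 = 7/3 (linearity over flips).
E[winnings] = 12·7/3 = 28.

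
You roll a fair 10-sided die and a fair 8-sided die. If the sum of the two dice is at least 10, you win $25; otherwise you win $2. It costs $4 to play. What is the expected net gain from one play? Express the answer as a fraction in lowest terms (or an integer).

E[payout] = (9/20)·2 + (11/20)·25 = 293/20
Expected profit = 293/20 − 4 = 213/20

213/20 dollars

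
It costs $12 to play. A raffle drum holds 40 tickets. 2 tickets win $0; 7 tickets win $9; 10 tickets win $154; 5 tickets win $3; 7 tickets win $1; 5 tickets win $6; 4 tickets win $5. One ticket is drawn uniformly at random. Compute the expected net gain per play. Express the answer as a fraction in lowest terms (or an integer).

239/8 dollars

E[payout] = (2/40)·0 + (7/40)·9 + (10/40)·154 + (5/40)·3 + (7/40)·1 + (5/40)·6 + (4/40)·5 = 335/8
Expected profit = 335/8 − 12 = 239/8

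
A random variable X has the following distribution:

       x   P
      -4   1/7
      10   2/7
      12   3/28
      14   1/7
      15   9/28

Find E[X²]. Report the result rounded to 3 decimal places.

146.607

E[X²] = (1/7)·16 + (2/7)·100 + (3/28)·144 + (1/7)·196 + (9/28)·225
     = 4105/28 ≈ 146.607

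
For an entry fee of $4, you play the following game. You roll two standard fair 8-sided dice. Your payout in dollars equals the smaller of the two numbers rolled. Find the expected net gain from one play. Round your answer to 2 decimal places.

-$0.81

Distribution of the smaller of the two numbers rolled: 1 w.p. 15/64, 2 w.p. 13/64, 3 w.p. 11/64, 4 w.p. 9/64, 5 w.p. 7/64, 6 w.p. 5/64, …
E[payout] = (15/64)·1 + (13/64)·2 + (11/64)·3 + (9/64)·4 + (7/64)·5 + (5/64)·6 + (3/64)·7 + (1/64)·8 = 51/16
Expected profit = 51/16 − 4 = -13/16 ≈ -$0.81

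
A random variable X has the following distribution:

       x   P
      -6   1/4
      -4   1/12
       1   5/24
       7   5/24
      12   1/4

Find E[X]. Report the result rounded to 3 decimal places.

2.833

E[X] = (1/4)·(-6) + (1/12)·(-4) + (5/24)·1 + (5/24)·7 + (1/4)·12
     = 17/6 ≈ 2.833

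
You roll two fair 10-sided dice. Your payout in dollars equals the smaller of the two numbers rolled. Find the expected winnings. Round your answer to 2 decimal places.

$3.85

Distribution of the smaller of the two numbers rolled: 1 w.p. 19/100, 2 w.p. 17/100, 3 w.p. 3/20, 4 w.p. 13/100, 5 w.p. 11/100, 6 w.p. 9/100, …
E[payout] = (19/100)·1 + (17/100)·2 + (3/20)·3 + (13/100)·4 + (11/100)·5 + (9/100)·6 + (7/100)·7 + (1/20)·8 + (3/100)·9 + (1/100)·10 = 77/20
≈ $3.85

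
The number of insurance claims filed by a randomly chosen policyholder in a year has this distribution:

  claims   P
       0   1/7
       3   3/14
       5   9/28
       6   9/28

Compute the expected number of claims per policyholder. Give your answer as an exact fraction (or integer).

E[X] = (1/7)·0 + (3/14)·3 + (9/28)·5 + (9/28)·6
     = 117/28

117/28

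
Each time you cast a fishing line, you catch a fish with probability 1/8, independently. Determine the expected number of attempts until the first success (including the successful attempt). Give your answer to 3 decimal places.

8.000

For a geometric distribution, E[trials] = 1/p = 1/(1/8) = 8.
≈ 8.000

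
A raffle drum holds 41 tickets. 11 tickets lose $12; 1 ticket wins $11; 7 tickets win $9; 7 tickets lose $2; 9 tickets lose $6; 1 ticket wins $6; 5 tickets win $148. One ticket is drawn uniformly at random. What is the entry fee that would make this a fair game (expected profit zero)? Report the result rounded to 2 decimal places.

E[payout] = (11/41)·(-12) + (1/41)·11 + (7/41)·9 + (7/41)·(-2) + (9/41)·(-6) + (1/41)·6 + (5/41)·148 = 620/41
Fair fee = E[payout] = 620/41 ≈ $15.12

$15.12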